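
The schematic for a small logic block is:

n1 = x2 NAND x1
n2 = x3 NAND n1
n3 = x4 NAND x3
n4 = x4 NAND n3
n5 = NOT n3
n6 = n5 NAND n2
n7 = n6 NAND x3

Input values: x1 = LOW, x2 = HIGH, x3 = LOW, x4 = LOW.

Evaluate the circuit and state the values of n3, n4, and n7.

n3 = HIGH, n4 = HIGH, n7 = HIGH

n1 = x2 NAND x1 = HIGH NAND LOW = HIGH
n2 = x3 NAND n1 = LOW NAND HIGH = HIGH
n3 = x4 NAND x3 = LOW NAND LOW = HIGH
n4 = x4 NAND n3 = LOW NAND HIGH = HIGH
n5 = NOT n3 = NOT HIGH = LOW
n6 = n5 NAND n2 = LOW NAND HIGH = HIGH
n7 = n6 NAND x3 = HIGH NAND LOW = HIGH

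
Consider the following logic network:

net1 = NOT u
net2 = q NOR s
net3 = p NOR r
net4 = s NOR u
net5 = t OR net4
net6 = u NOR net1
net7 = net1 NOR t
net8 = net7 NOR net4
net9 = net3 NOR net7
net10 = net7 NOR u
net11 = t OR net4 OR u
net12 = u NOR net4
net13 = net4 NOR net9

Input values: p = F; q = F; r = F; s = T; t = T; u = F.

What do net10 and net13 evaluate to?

net10 = T, net13 = T

net1 = NOT u = NOT F = T
net3 = p NOR r = F NOR F = T
net4 = s NOR u = T NOR F = F
net7 = net1 NOR t = T NOR T = F
net9 = net3 NOR net7 = T NOR F = F
net10 = net7 NOR u = F NOR F = T
net13 = net4 NOR net9 = F NOR F = T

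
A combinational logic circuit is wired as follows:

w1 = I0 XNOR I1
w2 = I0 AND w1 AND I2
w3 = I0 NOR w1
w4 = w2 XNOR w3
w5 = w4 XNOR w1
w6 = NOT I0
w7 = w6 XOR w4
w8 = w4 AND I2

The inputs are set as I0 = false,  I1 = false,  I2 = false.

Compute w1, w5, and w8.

w1 = I0 XNOR I1 = false XNOR false = true
w2 = I0 AND w1 AND I2 = false AND true AND false = false
w3 = I0 NOR w1 = false NOR true = false
w4 = w2 XNOR w3 = false XNOR false = true
w5 = w4 XNOR w1 = true XNOR true = true
w8 = w4 AND I2 = true AND false = false

w1 = true  w5 = true  w8 = false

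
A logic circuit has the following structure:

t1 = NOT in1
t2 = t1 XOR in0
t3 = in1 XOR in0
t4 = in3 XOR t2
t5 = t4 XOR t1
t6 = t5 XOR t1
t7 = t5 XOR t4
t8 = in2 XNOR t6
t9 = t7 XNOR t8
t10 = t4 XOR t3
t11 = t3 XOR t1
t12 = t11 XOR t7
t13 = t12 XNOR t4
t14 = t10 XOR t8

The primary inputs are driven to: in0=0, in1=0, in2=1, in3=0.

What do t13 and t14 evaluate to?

t1 = NOT in1 = NOT 0 = 1
t2 = t1 XOR in0 = 1 XOR 0 = 1
t3 = in1 XOR in0 = 0 XOR 0 = 0
t4 = in3 XOR t2 = 0 XOR 1 = 1
t5 = t4 XOR t1 = 1 XOR 1 = 0
t6 = t5 XOR t1 = 0 XOR 1 = 1
t7 = t5 XOR t4 = 0 XOR 1 = 1
t8 = in2 XNOR t6 = 1 XNOR 1 = 1
t10 = t4 XOR t3 = 1 XOR 0 = 1
t11 = t3 XOR t1 = 0 XOR 1 = 1
t12 = t11 XOR t7 = 1 XOR 1 = 0
t13 = t12 XNOR t4 = 0 XNOR 1 = 0
t14 = t10 XOR t8 = 1 XOR 1 = 0

t13 = 0, t14 = 0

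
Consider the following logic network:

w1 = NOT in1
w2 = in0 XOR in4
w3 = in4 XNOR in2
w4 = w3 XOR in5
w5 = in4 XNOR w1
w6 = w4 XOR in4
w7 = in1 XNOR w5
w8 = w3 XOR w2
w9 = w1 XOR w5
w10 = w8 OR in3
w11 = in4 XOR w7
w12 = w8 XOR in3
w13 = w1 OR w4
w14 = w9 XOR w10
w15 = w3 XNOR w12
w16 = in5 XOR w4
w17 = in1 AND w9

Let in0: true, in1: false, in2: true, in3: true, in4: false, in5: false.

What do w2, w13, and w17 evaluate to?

w2 = true, w13 = true, w17 = false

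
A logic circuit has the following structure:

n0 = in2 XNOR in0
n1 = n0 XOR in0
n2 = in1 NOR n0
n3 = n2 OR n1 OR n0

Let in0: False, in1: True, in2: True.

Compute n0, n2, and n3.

n0 = False, n2 = False, n3 = False

n0 = in2 XNOR in0 = True XNOR False = False
n1 = n0 XOR in0 = False XOR False = False
n2 = in1 NOR n0 = True NOR False = False
n3 = n2 OR n1 OR n0 = False OR False OR False = False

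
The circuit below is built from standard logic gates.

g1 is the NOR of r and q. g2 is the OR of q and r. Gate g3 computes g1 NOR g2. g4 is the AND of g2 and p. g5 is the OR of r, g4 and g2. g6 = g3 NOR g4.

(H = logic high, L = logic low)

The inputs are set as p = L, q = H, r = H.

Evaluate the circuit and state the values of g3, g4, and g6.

g3 = L, g4 = L, g6 = H

g1 = r NOR q = H NOR H = L
g2 = q OR r = H OR H = H
g3 = g1 NOR g2 = L NOR H = L
g4 = g2 AND p = H AND L = L
g6 = g3 NOR g4 = L NOR L = H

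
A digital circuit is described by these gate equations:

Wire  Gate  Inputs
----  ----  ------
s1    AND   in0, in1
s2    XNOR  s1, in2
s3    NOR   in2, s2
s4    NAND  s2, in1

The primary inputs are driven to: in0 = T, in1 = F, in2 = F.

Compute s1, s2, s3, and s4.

s1 = F  s2 = T  s3 = F  s4 = T

s1 = in0 AND in1 = T AND F = F
s2 = s1 XNOR in2 = F XNOR F = T
s3 = in2 NOR s2 = F NOR T = F
s4 = s2 NAND in1 = T NAND F = T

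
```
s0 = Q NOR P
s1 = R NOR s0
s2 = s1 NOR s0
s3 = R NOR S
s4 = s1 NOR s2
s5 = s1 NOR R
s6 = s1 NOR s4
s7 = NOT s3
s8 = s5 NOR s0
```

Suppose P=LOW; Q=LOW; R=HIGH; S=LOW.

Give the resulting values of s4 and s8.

s4 = HIGH; s8 = LOW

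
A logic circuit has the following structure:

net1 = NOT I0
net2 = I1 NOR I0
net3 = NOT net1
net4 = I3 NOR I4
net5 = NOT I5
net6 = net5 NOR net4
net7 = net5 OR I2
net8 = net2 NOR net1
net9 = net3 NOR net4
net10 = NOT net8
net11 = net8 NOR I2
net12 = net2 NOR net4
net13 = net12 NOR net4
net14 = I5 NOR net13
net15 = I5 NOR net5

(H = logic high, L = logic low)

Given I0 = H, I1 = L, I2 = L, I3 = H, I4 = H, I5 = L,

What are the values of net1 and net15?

net1 = NOT I0 = NOT H = L
net5 = NOT I5 = NOT L = H
net15 = I5 NOR net5 = L NOR H = L

net1 = L, net15 = L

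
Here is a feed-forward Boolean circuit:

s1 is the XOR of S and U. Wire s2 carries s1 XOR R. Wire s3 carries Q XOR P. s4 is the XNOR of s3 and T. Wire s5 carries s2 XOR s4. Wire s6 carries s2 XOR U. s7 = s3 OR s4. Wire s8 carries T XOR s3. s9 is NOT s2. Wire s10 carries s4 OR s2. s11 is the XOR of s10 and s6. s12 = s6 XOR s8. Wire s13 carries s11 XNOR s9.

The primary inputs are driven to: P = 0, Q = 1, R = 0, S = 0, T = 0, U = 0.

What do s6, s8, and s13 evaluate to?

s1 = S XOR U = 0 XOR 0 = 0
s2 = s1 XOR R = 0 XOR 0 = 0
s3 = Q XOR P = 1 XOR 0 = 1
s4 = s3 XNOR T = 1 XNOR 0 = 0
s6 = s2 XOR U = 0 XOR 0 = 0
s8 = T XOR s3 = 0 XOR 1 = 1
s9 = NOT s2 = NOT 0 = 1
s10 = s4 OR s2 = 0 OR 0 = 0
s11 = s10 XOR s6 = 0 XOR 0 = 0
s13 = s11 XNOR s9 = 0 XNOR 1 = 0

s6 = 0, s8 = 1, s13 = 0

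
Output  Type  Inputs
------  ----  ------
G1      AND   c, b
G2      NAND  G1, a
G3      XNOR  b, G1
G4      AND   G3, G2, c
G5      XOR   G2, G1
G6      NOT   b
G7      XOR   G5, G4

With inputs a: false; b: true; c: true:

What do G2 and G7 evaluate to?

G1 = c AND b = true AND true = true
G2 = G1 NAND a = true NAND false = true
G3 = b XNOR G1 = true XNOR true = true
G4 = G3 AND G2 AND c = true AND true AND true = true
G5 = G2 XOR G1 = true XOR true = false
G7 = G5 XOR G4 = false XOR true = true

G2 = true, G7 = true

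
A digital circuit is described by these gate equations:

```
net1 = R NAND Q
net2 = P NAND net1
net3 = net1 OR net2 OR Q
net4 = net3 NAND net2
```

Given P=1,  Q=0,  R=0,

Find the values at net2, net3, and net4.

net2 = 0  net3 = 1  net4 = 1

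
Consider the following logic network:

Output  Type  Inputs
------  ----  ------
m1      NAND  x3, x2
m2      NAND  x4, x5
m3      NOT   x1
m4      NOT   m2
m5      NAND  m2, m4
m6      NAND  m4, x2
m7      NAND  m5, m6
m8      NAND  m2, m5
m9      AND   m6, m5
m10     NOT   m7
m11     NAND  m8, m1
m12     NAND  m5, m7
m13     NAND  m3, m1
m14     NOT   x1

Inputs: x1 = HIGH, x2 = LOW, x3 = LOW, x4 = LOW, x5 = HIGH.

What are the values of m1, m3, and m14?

m1 = HIGH, m3 = LOW, m14 = LOW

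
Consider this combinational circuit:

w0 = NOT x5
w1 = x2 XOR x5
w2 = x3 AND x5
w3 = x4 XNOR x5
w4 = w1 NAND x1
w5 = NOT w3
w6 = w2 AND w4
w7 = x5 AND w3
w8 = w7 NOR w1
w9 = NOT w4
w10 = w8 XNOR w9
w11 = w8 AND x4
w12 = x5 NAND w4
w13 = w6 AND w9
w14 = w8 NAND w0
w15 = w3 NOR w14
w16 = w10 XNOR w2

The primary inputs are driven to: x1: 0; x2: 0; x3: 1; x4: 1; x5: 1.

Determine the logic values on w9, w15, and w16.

w9 = 0; w15 = 0; w16 = 1

w0 = NOT x5 = NOT 1 = 0
w1 = x2 XOR x5 = 0 XOR 1 = 1
w2 = x3 AND x5 = 1 AND 1 = 1
w3 = x4 XNOR x5 = 1 XNOR 1 = 1
w4 = w1 NAND x1 = 1 NAND 0 = 1
w7 = x5 AND w3 = 1 AND 1 = 1
w8 = w7 NOR w1 = 1 NOR 1 = 0
w9 = NOT w4 = NOT 1 = 0
w10 = w8 XNOR w9 = 0 XNOR 0 = 1
w14 = w8 NAND w0 = 0 NAND 0 = 1
w15 = w3 NOR w14 = 1 NOR 1 = 0
w16 = w10 XNOR w2 = 1 XNOR 1 = 1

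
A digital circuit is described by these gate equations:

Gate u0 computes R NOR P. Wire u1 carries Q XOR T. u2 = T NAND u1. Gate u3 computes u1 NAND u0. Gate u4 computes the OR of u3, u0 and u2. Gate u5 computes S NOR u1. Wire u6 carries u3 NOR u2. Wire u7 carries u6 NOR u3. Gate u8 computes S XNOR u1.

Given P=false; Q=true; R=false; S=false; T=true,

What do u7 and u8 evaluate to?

u7 = false  u8 = true

u0 = R NOR P = false NOR false = true
u1 = Q XOR T = true XOR true = false
u2 = T NAND u1 = true NAND false = true
u3 = u1 NAND u0 = false NAND true = true
u6 = u3 NOR u2 = true NOR true = false
u7 = u6 NOR u3 = false NOR true = false
u8 = S XNOR u1 = false XNOR false = true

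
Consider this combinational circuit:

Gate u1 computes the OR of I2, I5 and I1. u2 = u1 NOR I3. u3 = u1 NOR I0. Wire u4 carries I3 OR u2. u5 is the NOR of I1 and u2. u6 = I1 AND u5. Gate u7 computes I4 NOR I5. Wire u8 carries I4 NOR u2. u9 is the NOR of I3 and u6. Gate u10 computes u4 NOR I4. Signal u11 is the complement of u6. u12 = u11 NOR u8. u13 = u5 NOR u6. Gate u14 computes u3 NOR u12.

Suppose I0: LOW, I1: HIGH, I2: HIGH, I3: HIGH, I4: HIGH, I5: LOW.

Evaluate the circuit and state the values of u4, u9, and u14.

u1 = I2 OR I5 OR I1 = HIGH OR LOW OR HIGH = HIGH
u2 = u1 NOR I3 = HIGH NOR HIGH = LOW
u3 = u1 NOR I0 = HIGH NOR LOW = LOW
u4 = I3 OR u2 = HIGH OR LOW = HIGH
u5 = I1 NOR u2 = HIGH NOR LOW = LOW
u6 = I1 AND u5 = HIGH AND LOW = LOW
u8 = I4 NOR u2 = HIGH NOR LOW = LOW
u9 = I3 NOR u6 = HIGH NOR LOW = LOW
u11 = NOT u6 = NOT LOW = HIGH
u12 = u11 NOR u8 = HIGH NOR LOW = LOW
u14 = u3 NOR u12 = LOW NOR LOW = HIGH

u4 = HIGH, u9 = LOW, u14 = HIGH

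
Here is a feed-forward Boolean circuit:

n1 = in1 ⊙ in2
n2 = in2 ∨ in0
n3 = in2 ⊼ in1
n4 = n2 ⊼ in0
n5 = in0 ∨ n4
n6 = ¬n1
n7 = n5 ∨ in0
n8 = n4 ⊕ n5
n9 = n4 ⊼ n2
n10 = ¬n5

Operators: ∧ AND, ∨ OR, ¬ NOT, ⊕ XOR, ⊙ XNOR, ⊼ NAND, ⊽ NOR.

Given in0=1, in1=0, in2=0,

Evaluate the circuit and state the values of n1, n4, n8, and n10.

n1 = in1 XNOR in2 = 0 XNOR 0 = 1
n2 = in2 OR in0 = 0 OR 1 = 1
n4 = n2 NAND in0 = 1 NAND 1 = 0
n5 = in0 OR n4 = 1 OR 0 = 1
n8 = n4 XOR n5 = 0 XOR 1 = 1
n10 = NOT n5 = NOT 1 = 0

n1 = 1, n4 = 0, n8 = 1, n10 = 0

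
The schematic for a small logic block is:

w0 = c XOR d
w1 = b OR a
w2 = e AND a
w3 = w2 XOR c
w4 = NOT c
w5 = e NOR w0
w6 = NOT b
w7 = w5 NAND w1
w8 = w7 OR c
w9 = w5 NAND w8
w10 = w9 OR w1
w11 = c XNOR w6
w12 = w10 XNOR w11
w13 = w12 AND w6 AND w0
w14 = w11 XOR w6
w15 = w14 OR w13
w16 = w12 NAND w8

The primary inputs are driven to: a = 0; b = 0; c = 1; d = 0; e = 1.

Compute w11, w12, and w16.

w0 = c XOR d = 1 XOR 0 = 1
w1 = b OR a = 0 OR 0 = 0
w5 = e NOR w0 = 1 NOR 1 = 0
w6 = NOT b = NOT 0 = 1
w7 = w5 NAND w1 = 0 NAND 0 = 1
w8 = w7 OR c = 1 OR 1 = 1
w9 = w5 NAND w8 = 0 NAND 1 = 1
w10 = w9 OR w1 = 1 OR 0 = 1
w11 = c XNOR w6 = 1 XNOR 1 = 1
w12 = w10 XNOR w11 = 1 XNOR 1 = 1
w16 = w12 NAND w8 = 1 NAND 1 = 0

w11 = 1, w12 = 1, w16 = 0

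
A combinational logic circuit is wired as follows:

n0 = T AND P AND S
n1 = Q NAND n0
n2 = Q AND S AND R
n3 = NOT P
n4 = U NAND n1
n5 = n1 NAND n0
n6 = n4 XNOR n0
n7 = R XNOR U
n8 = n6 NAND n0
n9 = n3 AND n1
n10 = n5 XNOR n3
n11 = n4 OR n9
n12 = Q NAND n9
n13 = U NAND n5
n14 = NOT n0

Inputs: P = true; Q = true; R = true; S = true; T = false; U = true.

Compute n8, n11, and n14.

n8 = true, n11 = false, n14 = true

n0 = T AND P AND S = false AND true AND true = false
n1 = Q NAND n0 = true NAND false = true
n3 = NOT P = NOT true = false
n4 = U NAND n1 = true NAND true = false
n6 = n4 XNOR n0 = false XNOR false = true
n8 = n6 NAND n0 = true NAND false = true
n9 = n3 AND n1 = false AND true = false
n11 = n4 OR n9 = false OR false = false
n14 = NOT n0 = NOT false = true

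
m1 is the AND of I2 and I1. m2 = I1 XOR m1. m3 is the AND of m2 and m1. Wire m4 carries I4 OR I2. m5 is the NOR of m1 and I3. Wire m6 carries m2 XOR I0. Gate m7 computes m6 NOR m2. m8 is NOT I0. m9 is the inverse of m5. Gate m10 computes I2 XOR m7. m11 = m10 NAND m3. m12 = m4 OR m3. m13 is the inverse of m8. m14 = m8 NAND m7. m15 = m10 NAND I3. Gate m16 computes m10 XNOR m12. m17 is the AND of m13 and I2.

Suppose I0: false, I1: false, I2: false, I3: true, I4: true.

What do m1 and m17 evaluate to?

m1 = false; m17 = false

m1 = I2 AND I1 = false AND false = false
m8 = NOT I0 = NOT false = true
m13 = NOT m8 = NOT true = false
m17 = m13 AND I2 = false AND false = false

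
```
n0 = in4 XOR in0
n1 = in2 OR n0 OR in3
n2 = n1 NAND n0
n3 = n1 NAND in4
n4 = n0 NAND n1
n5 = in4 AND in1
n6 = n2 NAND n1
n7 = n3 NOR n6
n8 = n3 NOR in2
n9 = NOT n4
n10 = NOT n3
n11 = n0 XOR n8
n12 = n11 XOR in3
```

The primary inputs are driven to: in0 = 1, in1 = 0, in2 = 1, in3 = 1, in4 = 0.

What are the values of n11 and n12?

n11 = 1, n12 = 0

n0 = in4 XOR in0 = 0 XOR 1 = 1
n1 = in2 OR n0 OR in3 = 1 OR 1 OR 1 = 1
n3 = n1 NAND in4 = 1 NAND 0 = 1
n8 = n3 NOR in2 = 1 NOR 1 = 0
n11 = n0 XOR n8 = 1 XOR 0 = 1
n12 = n11 XOR in3 = 1 XOR 1 = 0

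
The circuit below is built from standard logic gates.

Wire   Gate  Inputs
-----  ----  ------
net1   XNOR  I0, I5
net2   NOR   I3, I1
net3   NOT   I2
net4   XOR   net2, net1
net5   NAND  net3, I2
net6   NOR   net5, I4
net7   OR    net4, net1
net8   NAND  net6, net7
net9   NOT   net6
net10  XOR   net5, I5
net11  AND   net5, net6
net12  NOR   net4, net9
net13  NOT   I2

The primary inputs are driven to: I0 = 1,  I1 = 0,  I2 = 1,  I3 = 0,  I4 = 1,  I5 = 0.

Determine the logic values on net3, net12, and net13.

net3 = 0, net12 = 0, net13 = 0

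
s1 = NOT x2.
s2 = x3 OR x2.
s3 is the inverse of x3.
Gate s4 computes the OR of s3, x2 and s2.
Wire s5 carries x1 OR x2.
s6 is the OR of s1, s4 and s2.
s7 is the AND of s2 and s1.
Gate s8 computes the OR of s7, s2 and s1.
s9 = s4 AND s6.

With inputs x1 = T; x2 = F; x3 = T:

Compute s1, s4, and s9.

s1 = T; s4 = T; s9 = T

s1 = NOT x2 = NOT F = T
s2 = x3 OR x2 = T OR F = T
s3 = NOT x3 = NOT T = F
s4 = s3 OR x2 OR s2 = F OR F OR T = T
s6 = s1 OR s4 OR s2 = T OR T OR T = T
s9 = s4 AND s6 = T AND T = T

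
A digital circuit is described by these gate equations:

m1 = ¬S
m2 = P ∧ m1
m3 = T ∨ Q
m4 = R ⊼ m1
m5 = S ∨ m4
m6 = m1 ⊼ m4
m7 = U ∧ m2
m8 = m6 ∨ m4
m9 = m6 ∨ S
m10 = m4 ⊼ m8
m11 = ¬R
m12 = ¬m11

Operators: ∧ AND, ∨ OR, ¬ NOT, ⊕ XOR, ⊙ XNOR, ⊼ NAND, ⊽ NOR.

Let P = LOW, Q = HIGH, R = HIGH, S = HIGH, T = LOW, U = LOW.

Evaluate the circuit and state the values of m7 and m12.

m1 = NOT S = NOT HIGH = LOW
m2 = P AND m1 = LOW AND LOW = LOW
m7 = U AND m2 = LOW AND LOW = LOW
m11 = NOT R = NOT HIGH = LOW
m12 = NOT m11 = NOT LOW = HIGH

m7 = LOW; m12 = HIGH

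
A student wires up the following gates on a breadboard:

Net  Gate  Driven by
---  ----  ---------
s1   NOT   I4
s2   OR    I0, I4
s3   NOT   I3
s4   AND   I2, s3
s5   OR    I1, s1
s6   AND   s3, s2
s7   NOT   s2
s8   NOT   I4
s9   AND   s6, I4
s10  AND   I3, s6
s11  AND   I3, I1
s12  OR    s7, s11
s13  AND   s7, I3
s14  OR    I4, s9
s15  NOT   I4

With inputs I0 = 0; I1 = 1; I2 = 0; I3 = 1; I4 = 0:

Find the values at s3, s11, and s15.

s3 = NOT I3 = NOT 1 = 0
s11 = I3 AND I1 = 1 AND 1 = 1
s15 = NOT I4 = NOT 0 = 1

s3 = 0  s11 = 1  s15 = 1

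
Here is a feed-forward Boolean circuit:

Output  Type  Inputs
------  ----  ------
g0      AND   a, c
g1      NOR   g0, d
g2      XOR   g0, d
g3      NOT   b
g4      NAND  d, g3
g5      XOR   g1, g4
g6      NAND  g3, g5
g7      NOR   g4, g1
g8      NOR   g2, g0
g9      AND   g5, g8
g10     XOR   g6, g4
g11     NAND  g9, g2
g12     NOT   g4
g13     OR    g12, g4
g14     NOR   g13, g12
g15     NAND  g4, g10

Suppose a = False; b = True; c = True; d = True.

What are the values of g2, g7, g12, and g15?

g2 = True, g7 = False, g12 = False, g15 = True

g0 = a AND c = False AND True = False
g1 = g0 NOR d = False NOR True = False
g2 = g0 XOR d = False XOR True = True
g3 = NOT b = NOT True = False
g4 = d NAND g3 = True NAND False = True
g5 = g1 XOR g4 = False XOR True = True
g6 = g3 NAND g5 = False NAND True = True
g7 = g4 NOR g1 = True NOR False = False
g10 = g6 XOR g4 = True XOR True = False
g12 = NOT g4 = NOT True = False
g15 = g4 NAND g10 = True NAND False = True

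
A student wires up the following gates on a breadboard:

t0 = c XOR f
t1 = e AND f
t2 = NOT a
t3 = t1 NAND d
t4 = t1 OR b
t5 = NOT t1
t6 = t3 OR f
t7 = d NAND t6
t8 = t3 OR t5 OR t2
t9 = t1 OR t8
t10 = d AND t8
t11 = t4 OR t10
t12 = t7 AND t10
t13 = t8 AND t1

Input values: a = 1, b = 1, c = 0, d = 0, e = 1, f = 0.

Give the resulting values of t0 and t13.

t0 = c XOR f = 0 XOR 0 = 0
t1 = e AND f = 1 AND 0 = 0
t2 = NOT a = NOT 1 = 0
t3 = t1 NAND d = 0 NAND 0 = 1
t5 = NOT t1 = NOT 0 = 1
t8 = t3 OR t5 OR t2 = 1 OR 1 OR 0 = 1
t13 = t8 AND t1 = 1 AND 0 = 0

t0 = 0; t13 = 0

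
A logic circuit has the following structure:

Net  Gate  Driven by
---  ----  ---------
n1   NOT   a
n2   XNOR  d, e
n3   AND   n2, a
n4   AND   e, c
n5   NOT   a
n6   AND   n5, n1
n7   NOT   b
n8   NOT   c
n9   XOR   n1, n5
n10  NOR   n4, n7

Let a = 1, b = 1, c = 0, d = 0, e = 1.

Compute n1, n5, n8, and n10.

n1 = 0; n5 = 0; n8 = 1; n10 = 1

n1 = NOT a = NOT 1 = 0
n4 = e AND c = 1 AND 0 = 0
n5 = NOT a = NOT 1 = 0
n7 = NOT b = NOT 1 = 0
n8 = NOT c = NOT 0 = 1
n10 = n4 NOR n7 = 0 NOR 0 = 1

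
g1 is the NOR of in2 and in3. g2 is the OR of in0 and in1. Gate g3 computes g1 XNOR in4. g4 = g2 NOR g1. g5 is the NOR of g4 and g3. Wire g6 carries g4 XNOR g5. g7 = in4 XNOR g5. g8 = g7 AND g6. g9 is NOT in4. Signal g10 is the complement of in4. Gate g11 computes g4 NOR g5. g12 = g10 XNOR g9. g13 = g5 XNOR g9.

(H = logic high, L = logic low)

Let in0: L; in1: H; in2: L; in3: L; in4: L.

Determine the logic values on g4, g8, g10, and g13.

g1 = in2 NOR in3 = L NOR L = H
g2 = in0 OR in1 = L OR H = H
g3 = g1 XNOR in4 = H XNOR L = L
g4 = g2 NOR g1 = H NOR H = L
g5 = g4 NOR g3 = L NOR L = H
g6 = g4 XNOR g5 = L XNOR H = L
g7 = in4 XNOR g5 = L XNOR H = L
g8 = g7 AND g6 = L AND L = L
g9 = NOT in4 = NOT L = H
g10 = NOT in4 = NOT L = H
g13 = g5 XNOR g9 = H XNOR H = H

g4 = L, g8 = L, g10 = H, g13 = H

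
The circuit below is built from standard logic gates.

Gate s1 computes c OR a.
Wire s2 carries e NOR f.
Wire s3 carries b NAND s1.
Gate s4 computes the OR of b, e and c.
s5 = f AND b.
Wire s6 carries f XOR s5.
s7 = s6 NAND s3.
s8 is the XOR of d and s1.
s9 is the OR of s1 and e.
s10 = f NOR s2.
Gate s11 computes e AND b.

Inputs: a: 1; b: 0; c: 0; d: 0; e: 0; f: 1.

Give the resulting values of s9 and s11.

s9 = 1  s11 = 0

s1 = c OR a = 0 OR 1 = 1
s9 = s1 OR e = 1 OR 0 = 1
s11 = e AND b = 0 AND 0 = 0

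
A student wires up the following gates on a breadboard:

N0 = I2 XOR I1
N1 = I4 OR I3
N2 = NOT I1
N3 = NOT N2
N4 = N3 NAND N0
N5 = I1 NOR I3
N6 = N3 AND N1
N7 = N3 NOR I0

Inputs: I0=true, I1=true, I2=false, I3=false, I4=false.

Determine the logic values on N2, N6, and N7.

N2 = false, N6 = false, N7 = false

N1 = I4 OR I3 = false OR false = false
N2 = NOT I1 = NOT true = false
N3 = NOT N2 = NOT false = true
N6 = N3 AND N1 = true AND false = false
N7 = N3 NOR I0 = true NOR true = false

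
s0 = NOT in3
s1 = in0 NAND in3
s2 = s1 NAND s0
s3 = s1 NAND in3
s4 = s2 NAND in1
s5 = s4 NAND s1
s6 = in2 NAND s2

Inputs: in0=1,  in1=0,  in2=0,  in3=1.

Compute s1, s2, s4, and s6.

s1 = 0  s2 = 1  s4 = 1  s6 = 1

s0 = NOT in3 = NOT 1 = 0
s1 = in0 NAND in3 = 1 NAND 1 = 0
s2 = s1 NAND s0 = 0 NAND 0 = 1
s4 = s2 NAND in1 = 1 NAND 0 = 1
s6 = in2 NAND s2 = 0 NAND 1 = 1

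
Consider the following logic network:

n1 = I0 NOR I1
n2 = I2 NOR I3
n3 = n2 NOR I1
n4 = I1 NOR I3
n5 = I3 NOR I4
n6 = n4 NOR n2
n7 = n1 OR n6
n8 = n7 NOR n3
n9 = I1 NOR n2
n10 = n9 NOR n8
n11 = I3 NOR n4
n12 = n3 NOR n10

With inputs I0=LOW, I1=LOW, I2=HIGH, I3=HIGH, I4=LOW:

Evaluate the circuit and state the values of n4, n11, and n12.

n1 = I0 NOR I1 = LOW NOR LOW = HIGH
n2 = I2 NOR I3 = HIGH NOR HIGH = LOW
n3 = n2 NOR I1 = LOW NOR LOW = HIGH
n4 = I1 NOR I3 = LOW NOR HIGH = LOW
n6 = n4 NOR n2 = LOW NOR LOW = HIGH
n7 = n1 OR n6 = HIGH OR HIGH = HIGH
n8 = n7 NOR n3 = HIGH NOR HIGH = LOW
n9 = I1 NOR n2 = LOW NOR LOW = HIGH
n10 = n9 NOR n8 = HIGH NOR LOW = LOW
n11 = I3 NOR n4 = HIGH NOR LOW = LOW
n12 = n3 NOR n10 = HIGH NOR LOW = LOW

n4 = LOW, n11 = LOW, n12 = LOW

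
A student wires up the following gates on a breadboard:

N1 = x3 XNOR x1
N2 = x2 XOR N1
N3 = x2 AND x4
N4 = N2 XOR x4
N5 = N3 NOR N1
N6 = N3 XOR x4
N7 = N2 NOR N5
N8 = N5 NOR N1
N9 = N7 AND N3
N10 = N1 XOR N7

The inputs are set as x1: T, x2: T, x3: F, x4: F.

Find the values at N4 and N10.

N1 = x3 XNOR x1 = F XNOR T = F
N2 = x2 XOR N1 = T XOR F = T
N3 = x2 AND x4 = T AND F = F
N4 = N2 XOR x4 = T XOR F = T
N5 = N3 NOR N1 = F NOR F = T
N7 = N2 NOR N5 = T NOR T = F
N10 = N1 XOR N7 = F XOR F = F

N4 = T, N10 = F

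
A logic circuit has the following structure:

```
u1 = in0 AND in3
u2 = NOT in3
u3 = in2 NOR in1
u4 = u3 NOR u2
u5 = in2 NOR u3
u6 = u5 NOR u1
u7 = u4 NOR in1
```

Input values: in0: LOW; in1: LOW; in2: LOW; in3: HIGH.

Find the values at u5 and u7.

u5 = LOW, u7 = HIGH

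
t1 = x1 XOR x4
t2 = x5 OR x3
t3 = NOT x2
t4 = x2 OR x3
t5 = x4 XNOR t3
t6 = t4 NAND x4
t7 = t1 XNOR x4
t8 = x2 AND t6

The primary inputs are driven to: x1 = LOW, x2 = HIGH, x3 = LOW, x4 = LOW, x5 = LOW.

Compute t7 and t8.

t1 = x1 XOR x4 = LOW XOR LOW = LOW
t4 = x2 OR x3 = HIGH OR LOW = HIGH
t6 = t4 NAND x4 = HIGH NAND LOW = HIGH
t7 = t1 XNOR x4 = LOW XNOR LOW = HIGH
t8 = x2 AND t6 = HIGH AND HIGH = HIGH

t7 = HIGH, t8 = HIGH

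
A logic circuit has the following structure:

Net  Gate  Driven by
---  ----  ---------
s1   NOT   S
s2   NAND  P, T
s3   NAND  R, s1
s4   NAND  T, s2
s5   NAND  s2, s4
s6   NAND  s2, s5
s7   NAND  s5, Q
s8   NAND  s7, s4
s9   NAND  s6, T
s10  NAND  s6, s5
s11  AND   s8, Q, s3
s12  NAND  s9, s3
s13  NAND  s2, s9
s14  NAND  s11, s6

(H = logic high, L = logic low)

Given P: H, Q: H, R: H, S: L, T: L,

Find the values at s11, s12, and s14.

s11 = L; s12 = H; s14 = H

s1 = NOT S = NOT L = H
s2 = P NAND T = H NAND L = H
s3 = R NAND s1 = H NAND H = L
s4 = T NAND s2 = L NAND H = H
s5 = s2 NAND s4 = H NAND H = L
s6 = s2 NAND s5 = H NAND L = H
s7 = s5 NAND Q = L NAND H = H
s8 = s7 NAND s4 = H NAND H = L
s9 = s6 NAND T = H NAND L = H
s11 = s8 AND Q AND s3 = L AND H AND L = L
s12 = s9 NAND s3 = H NAND L = H
s14 = s11 NAND s6 = L NAND H = H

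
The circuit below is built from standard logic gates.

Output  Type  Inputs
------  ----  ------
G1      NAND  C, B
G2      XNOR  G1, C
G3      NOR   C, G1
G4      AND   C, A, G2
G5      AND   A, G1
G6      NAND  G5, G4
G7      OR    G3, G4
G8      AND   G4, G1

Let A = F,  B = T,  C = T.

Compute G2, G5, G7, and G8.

G1 = C NAND B = T NAND T = F
G2 = G1 XNOR C = F XNOR T = F
G3 = C NOR G1 = T NOR F = F
G4 = C AND A AND G2 = T AND F AND F = F
G5 = A AND G1 = F AND F = F
G7 = G3 OR G4 = F OR F = F
G8 = G4 AND G1 = F AND F = F

G2 = F  G5 = F  G7 = F  G8 = F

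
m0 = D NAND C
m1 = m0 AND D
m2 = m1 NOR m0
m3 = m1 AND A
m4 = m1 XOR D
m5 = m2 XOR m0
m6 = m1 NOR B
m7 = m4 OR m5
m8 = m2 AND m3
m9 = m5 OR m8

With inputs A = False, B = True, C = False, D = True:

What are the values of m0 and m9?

m0 = True  m9 = True

m0 = D NAND C = True NAND False = True
m1 = m0 AND D = True AND True = True
m2 = m1 NOR m0 = True NOR True = False
m3 = m1 AND A = True AND False = False
m5 = m2 XOR m0 = False XOR True = True
m8 = m2 AND m3 = False AND False = False
m9 = m5 OR m8 = True OR False = True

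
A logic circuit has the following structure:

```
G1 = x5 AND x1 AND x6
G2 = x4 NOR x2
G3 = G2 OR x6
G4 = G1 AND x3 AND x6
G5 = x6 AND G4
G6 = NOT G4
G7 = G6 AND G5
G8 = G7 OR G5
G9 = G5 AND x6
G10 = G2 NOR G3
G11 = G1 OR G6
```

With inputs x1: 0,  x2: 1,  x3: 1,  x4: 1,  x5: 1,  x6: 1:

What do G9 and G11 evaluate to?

G9 = 0, G11 = 1

G1 = x5 AND x1 AND x6 = 1 AND 0 AND 1 = 0
G4 = G1 AND x3 AND x6 = 0 AND 1 AND 1 = 0
G5 = x6 AND G4 = 1 AND 0 = 0
G6 = NOT G4 = NOT 0 = 1
G9 = G5 AND x6 = 0 AND 1 = 0
G11 = G1 OR G6 = 0 OR 1 = 1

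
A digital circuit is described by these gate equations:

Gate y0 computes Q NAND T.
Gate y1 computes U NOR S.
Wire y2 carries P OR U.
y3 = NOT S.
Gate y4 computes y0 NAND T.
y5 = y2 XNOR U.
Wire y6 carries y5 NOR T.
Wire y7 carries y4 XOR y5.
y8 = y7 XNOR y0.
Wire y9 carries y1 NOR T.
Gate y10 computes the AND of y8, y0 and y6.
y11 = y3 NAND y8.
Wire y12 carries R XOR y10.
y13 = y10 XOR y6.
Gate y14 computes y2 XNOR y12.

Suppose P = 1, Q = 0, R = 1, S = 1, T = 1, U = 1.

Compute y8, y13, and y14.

y8 = 1, y13 = 0, y14 = 1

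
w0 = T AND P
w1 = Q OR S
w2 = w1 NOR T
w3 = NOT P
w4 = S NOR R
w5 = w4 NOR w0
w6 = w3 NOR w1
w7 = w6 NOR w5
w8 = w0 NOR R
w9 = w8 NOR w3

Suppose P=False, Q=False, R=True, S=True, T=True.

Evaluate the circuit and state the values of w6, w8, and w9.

w6 = False, w8 = False, w9 = False

w0 = T AND P = True AND False = False
w1 = Q OR S = False OR True = True
w3 = NOT P = NOT False = True
w6 = w3 NOR w1 = True NOR True = False
w8 = w0 NOR R = False NOR True = False
w9 = w8 NOR w3 = False NOR True = False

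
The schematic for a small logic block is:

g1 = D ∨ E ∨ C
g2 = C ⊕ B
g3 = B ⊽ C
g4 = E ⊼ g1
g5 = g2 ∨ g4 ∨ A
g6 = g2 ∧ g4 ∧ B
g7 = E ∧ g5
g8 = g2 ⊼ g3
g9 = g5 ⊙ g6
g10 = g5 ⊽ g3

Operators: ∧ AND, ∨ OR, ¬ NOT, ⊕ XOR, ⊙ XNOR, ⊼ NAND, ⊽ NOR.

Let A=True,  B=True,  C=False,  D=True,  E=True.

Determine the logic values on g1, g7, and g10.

g1 = D OR E OR C = True OR True OR False = True
g2 = C XOR B = False XOR True = True
g3 = B NOR C = True NOR False = False
g4 = E NAND g1 = True NAND True = False
g5 = g2 OR g4 OR A = True OR False OR True = True
g7 = E AND g5 = True AND True = True
g10 = g5 NOR g3 = True NOR False = False

g1 = True, g7 = True, g10 = False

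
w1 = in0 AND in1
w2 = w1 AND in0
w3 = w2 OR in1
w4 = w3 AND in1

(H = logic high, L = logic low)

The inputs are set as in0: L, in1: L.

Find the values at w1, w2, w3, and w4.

w1 = L; w2 = L; w3 = L; w4 = L

w1 = in0 AND in1 = L AND L = L
w2 = w1 AND in0 = L AND L = L
w3 = w2 OR in1 = L OR L = L
w4 = w3 AND in1 = L AND L = L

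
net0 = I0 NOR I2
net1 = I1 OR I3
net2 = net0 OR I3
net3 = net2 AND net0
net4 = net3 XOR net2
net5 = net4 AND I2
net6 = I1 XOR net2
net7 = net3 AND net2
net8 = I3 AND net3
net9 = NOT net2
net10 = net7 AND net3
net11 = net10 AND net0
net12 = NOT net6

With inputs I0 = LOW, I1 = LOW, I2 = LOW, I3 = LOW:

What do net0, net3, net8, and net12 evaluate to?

net0 = HIGH; net3 = HIGH; net8 = LOW; net12 = LOW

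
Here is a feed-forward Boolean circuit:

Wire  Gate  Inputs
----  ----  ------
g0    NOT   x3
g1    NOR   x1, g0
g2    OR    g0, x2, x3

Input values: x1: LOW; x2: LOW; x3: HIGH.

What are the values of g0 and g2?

g0 = LOW; g2 = HIGH

g0 = NOT x3 = NOT HIGH = LOW
g2 = g0 OR x2 OR x3 = LOW OR LOW OR HIGH = HIGH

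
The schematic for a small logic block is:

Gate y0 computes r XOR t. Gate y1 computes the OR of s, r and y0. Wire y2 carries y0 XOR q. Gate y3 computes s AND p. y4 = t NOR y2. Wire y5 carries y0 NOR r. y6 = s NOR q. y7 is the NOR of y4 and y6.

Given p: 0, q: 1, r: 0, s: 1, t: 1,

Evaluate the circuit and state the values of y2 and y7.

y0 = r XOR t = 0 XOR 1 = 1
y2 = y0 XOR q = 1 XOR 1 = 0
y4 = t NOR y2 = 1 NOR 0 = 0
y6 = s NOR q = 1 NOR 1 = 0
y7 = y4 NOR y6 = 0 NOR 0 = 1

y2 = 0; y7 = 1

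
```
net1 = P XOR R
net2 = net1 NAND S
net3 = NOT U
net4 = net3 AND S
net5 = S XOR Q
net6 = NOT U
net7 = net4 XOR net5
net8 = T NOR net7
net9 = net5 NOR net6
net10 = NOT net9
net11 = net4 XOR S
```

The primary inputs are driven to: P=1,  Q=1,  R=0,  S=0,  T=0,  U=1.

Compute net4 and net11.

net3 = NOT U = NOT 1 = 0
net4 = net3 AND S = 0 AND 0 = 0
net11 = net4 XOR S = 0 XOR 0 = 0

net4 = 0; net11 = 0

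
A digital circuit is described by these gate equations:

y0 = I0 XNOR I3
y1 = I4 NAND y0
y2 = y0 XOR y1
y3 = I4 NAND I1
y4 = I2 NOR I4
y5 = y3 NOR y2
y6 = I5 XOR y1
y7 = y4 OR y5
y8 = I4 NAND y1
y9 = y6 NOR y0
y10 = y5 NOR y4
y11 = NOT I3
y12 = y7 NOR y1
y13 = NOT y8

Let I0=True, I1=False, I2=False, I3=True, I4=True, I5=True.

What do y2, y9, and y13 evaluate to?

y0 = I0 XNOR I3 = True XNOR True = True
y1 = I4 NAND y0 = True NAND True = False
y2 = y0 XOR y1 = True XOR False = True
y6 = I5 XOR y1 = True XOR False = True
y8 = I4 NAND y1 = True NAND False = True
y9 = y6 NOR y0 = True NOR True = False
y13 = NOT y8 = NOT True = False

y2 = True, y9 = False, y13 = False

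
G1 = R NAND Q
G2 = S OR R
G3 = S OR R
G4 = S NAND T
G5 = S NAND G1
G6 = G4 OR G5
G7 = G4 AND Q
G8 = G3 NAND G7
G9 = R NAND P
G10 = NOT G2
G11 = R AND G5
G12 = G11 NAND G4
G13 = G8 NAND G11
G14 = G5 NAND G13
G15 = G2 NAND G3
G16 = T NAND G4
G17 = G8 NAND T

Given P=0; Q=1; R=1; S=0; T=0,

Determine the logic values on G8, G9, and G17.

G8 = 0, G9 = 1, G17 = 1

G3 = S OR R = 0 OR 1 = 1
G4 = S NAND T = 0 NAND 0 = 1
G7 = G4 AND Q = 1 AND 1 = 1
G8 = G3 NAND G7 = 1 NAND 1 = 0
G9 = R NAND P = 1 NAND 0 = 1
G17 = G8 NAND T = 0 NAND 0 = 1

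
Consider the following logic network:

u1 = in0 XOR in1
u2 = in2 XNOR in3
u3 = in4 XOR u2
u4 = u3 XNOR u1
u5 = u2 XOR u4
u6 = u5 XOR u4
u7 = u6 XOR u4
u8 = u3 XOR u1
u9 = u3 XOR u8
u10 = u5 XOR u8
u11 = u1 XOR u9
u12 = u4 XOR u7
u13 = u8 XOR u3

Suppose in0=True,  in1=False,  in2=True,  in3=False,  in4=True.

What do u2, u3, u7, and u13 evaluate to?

u1 = in0 XOR in1 = True XOR False = True
u2 = in2 XNOR in3 = True XNOR False = False
u3 = in4 XOR u2 = True XOR False = True
u4 = u3 XNOR u1 = True XNOR True = True
u5 = u2 XOR u4 = False XOR True = True
u6 = u5 XOR u4 = True XOR True = False
u7 = u6 XOR u4 = False XOR True = True
u8 = u3 XOR u1 = True XOR True = False
u13 = u8 XOR u3 = False XOR True = True

u2 = False  u3 = True  u7 = True  u13 = True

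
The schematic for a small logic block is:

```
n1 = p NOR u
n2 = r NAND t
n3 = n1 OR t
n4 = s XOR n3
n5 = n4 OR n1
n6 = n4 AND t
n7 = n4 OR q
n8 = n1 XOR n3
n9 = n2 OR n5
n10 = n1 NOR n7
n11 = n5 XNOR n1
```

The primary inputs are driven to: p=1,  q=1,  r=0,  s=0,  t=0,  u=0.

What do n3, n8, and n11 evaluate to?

n3 = 0; n8 = 0; n11 = 1

n1 = p NOR u = 1 NOR 0 = 0
n3 = n1 OR t = 0 OR 0 = 0
n4 = s XOR n3 = 0 XOR 0 = 0
n5 = n4 OR n1 = 0 OR 0 = 0
n8 = n1 XOR n3 = 0 XOR 0 = 0
n11 = n5 XNOR n1 = 0 XNOR 0 = 1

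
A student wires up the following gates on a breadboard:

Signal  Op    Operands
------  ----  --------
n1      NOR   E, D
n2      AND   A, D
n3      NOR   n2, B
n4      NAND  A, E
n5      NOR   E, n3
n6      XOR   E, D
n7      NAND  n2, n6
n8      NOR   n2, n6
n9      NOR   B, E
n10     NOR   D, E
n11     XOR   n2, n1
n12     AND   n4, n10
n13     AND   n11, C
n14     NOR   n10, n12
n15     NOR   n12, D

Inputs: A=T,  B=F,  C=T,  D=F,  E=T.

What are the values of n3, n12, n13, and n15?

n3 = T, n12 = F, n13 = F, n15 = T

n1 = E NOR D = T NOR F = F
n2 = A AND D = T AND F = F
n3 = n2 NOR B = F NOR F = T
n4 = A NAND E = T NAND T = F
n10 = D NOR E = F NOR T = F
n11 = n2 XOR n1 = F XOR F = F
n12 = n4 AND n10 = F AND F = F
n13 = n11 AND C = F AND T = F
n15 = n12 NOR D = F NOR F = T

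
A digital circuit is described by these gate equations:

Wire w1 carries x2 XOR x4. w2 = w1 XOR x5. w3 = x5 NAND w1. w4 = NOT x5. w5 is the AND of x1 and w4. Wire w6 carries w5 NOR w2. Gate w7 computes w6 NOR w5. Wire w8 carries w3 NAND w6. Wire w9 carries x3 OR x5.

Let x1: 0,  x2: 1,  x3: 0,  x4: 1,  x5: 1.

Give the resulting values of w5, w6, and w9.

w1 = x2 XOR x4 = 1 XOR 1 = 0
w2 = w1 XOR x5 = 0 XOR 1 = 1
w4 = NOT x5 = NOT 1 = 0
w5 = x1 AND w4 = 0 AND 0 = 0
w6 = w5 NOR w2 = 0 NOR 1 = 0
w9 = x3 OR x5 = 0 OR 1 = 1

w5 = 0  w6 = 0  w9 = 1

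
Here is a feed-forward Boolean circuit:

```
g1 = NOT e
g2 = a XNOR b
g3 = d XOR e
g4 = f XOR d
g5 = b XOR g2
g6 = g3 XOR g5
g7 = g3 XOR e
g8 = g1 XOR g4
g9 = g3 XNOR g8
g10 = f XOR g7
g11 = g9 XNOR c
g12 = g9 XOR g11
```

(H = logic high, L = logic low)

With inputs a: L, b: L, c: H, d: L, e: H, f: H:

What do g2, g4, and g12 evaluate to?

g1 = NOT e = NOT H = L
g2 = a XNOR b = L XNOR L = H
g3 = d XOR e = L XOR H = H
g4 = f XOR d = H XOR L = H
g8 = g1 XOR g4 = L XOR H = H
g9 = g3 XNOR g8 = H XNOR H = H
g11 = g9 XNOR c = H XNOR H = H
g12 = g9 XOR g11 = H XOR H = L

g2 = H, g4 = H, g12 = L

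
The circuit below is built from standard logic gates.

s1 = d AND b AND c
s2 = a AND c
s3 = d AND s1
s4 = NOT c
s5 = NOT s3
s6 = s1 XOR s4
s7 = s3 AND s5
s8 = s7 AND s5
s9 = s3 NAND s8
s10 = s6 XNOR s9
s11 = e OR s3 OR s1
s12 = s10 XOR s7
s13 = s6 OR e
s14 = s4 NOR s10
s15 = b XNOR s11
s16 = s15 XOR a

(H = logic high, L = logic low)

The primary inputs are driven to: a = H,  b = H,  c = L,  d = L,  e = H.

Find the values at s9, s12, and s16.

s9 = H, s12 = H, s16 = L

s1 = d AND b AND c = L AND H AND L = L
s3 = d AND s1 = L AND L = L
s4 = NOT c = NOT L = H
s5 = NOT s3 = NOT L = H
s6 = s1 XOR s4 = L XOR H = H
s7 = s3 AND s5 = L AND H = L
s8 = s7 AND s5 = L AND H = L
s9 = s3 NAND s8 = L NAND L = H
s10 = s6 XNOR s9 = H XNOR H = H
s11 = e OR s3 OR s1 = H OR L OR L = H
s12 = s10 XOR s7 = H XOR L = H
s15 = b XNOR s11 = H XNOR H = H
s16 = s15 XOR a = H XOR H = L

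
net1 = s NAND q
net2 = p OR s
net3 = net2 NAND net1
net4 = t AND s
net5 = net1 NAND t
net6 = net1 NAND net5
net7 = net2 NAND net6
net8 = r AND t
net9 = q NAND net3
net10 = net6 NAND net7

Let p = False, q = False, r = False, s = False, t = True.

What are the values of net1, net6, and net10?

net1 = True  net6 = True  net10 = False

net1 = s NAND q = False NAND False = True
net2 = p OR s = False OR False = False
net5 = net1 NAND t = True NAND True = False
net6 = net1 NAND net5 = True NAND False = True
net7 = net2 NAND net6 = False NAND True = True
net10 = net6 NAND net7 = True NAND True = False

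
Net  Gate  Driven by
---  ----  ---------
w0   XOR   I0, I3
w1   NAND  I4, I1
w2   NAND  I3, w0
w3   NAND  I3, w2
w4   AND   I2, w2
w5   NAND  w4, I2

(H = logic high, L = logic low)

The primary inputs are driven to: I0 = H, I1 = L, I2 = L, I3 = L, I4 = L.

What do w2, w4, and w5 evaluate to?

w2 = H  w4 = L  w5 = H

w0 = I0 XOR I3 = H XOR L = H
w2 = I3 NAND w0 = L NAND H = H
w4 = I2 AND w2 = L AND H = L
w5 = w4 NAND I2 = L NAND L = H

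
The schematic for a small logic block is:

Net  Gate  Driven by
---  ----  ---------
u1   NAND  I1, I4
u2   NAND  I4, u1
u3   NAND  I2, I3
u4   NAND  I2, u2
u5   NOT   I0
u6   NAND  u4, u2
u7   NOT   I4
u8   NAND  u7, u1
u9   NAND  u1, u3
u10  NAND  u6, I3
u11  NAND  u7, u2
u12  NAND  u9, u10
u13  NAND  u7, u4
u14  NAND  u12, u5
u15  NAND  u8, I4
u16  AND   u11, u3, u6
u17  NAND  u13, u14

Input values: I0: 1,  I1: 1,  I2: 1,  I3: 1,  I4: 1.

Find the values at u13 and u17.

u13 = 1  u17 = 0

u1 = I1 NAND I4 = 1 NAND 1 = 0
u2 = I4 NAND u1 = 1 NAND 0 = 1
u3 = I2 NAND I3 = 1 NAND 1 = 0
u4 = I2 NAND u2 = 1 NAND 1 = 0
u5 = NOT I0 = NOT 1 = 0
u6 = u4 NAND u2 = 0 NAND 1 = 1
u7 = NOT I4 = NOT 1 = 0
u9 = u1 NAND u3 = 0 NAND 0 = 1
u10 = u6 NAND I3 = 1 NAND 1 = 0
u12 = u9 NAND u10 = 1 NAND 0 = 1
u13 = u7 NAND u4 = 0 NAND 0 = 1
u14 = u12 NAND u5 = 1 NAND 0 = 1
u17 = u13 NAND u14 = 1 NAND 1 = 0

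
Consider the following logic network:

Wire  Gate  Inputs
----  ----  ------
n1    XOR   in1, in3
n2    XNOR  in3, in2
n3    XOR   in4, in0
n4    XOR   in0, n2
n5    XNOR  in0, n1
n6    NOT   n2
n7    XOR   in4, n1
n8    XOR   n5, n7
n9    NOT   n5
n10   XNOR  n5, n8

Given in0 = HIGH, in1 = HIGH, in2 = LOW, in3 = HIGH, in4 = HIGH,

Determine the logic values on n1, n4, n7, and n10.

n1 = LOW; n4 = HIGH; n7 = HIGH; n10 = LOW

n1 = in1 XOR in3 = HIGH XOR HIGH = LOW
n2 = in3 XNOR in2 = HIGH XNOR LOW = LOW
n4 = in0 XOR n2 = HIGH XOR LOW = HIGH
n5 = in0 XNOR n1 = HIGH XNOR LOW = LOW
n7 = in4 XOR n1 = HIGH XOR LOW = HIGH
n8 = n5 XOR n7 = LOW XOR HIGH = HIGH
n10 = n5 XNOR n8 = LOW XNOR HIGH = LOW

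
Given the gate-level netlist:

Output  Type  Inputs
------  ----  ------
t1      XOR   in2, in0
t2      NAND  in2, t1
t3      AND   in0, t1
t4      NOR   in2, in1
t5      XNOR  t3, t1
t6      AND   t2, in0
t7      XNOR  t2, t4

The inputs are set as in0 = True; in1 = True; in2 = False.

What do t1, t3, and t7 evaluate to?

t1 = True  t3 = True  t7 = False

t1 = in2 XOR in0 = False XOR True = True
t2 = in2 NAND t1 = False NAND True = True
t3 = in0 AND t1 = True AND True = True
t4 = in2 NOR in1 = False NOR True = False
t7 = t2 XNOR t4 = True XNOR False = False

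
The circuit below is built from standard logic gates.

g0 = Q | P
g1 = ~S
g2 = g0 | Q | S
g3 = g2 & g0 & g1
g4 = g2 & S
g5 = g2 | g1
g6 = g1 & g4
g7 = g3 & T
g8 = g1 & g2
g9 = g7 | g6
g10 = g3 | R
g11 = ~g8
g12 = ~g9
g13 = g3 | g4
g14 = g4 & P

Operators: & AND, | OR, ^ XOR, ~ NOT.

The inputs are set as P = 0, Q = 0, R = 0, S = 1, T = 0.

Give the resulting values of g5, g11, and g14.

g0 = Q OR P = 0 OR 0 = 0
g1 = NOT S = NOT 1 = 0
g2 = g0 OR Q OR S = 0 OR 0 OR 1 = 1
g4 = g2 AND S = 1 AND 1 = 1
g5 = g2 OR g1 = 1 OR 0 = 1
g8 = g1 AND g2 = 0 AND 1 = 0
g11 = NOT g8 = NOT 0 = 1
g14 = g4 AND P = 1 AND 0 = 0

g5 = 1; g11 = 1; g14 = 0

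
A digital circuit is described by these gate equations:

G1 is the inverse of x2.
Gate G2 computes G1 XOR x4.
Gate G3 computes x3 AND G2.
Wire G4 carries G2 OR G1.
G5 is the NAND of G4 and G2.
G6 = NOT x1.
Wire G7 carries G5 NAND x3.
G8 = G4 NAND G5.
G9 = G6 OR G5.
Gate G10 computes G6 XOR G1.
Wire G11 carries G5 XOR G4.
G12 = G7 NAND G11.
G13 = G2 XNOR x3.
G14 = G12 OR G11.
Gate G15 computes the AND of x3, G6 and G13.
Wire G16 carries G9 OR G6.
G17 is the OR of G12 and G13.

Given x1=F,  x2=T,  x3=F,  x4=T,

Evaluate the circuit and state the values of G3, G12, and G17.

G1 = NOT x2 = NOT T = F
G2 = G1 XOR x4 = F XOR T = T
G3 = x3 AND G2 = F AND T = F
G4 = G2 OR G1 = T OR F = T
G5 = G4 NAND G2 = T NAND T = F
G7 = G5 NAND x3 = F NAND F = T
G11 = G5 XOR G4 = F XOR T = T
G12 = G7 NAND G11 = T NAND T = F
G13 = G2 XNOR x3 = T XNOR F = F
G17 = G12 OR G13 = F OR F = F

G3 = F, G12 = F, G17 = F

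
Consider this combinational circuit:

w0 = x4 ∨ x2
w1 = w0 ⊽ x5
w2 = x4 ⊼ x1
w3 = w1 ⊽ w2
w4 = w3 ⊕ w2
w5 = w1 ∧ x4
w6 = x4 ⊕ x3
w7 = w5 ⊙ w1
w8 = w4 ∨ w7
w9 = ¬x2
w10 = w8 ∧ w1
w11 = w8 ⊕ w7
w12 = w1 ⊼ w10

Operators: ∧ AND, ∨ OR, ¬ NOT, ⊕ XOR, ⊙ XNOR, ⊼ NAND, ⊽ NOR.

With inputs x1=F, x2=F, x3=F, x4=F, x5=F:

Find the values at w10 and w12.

w0 = x4 OR x2 = F OR F = F
w1 = w0 NOR x5 = F NOR F = T
w2 = x4 NAND x1 = F NAND F = T
w3 = w1 NOR w2 = T NOR T = F
w4 = w3 XOR w2 = F XOR T = T
w5 = w1 AND x4 = T AND F = F
w7 = w5 XNOR w1 = F XNOR T = F
w8 = w4 OR w7 = T OR F = T
w10 = w8 AND w1 = T AND T = T
w12 = w1 NAND w10 = T NAND T = F

w10 = T, w12 = F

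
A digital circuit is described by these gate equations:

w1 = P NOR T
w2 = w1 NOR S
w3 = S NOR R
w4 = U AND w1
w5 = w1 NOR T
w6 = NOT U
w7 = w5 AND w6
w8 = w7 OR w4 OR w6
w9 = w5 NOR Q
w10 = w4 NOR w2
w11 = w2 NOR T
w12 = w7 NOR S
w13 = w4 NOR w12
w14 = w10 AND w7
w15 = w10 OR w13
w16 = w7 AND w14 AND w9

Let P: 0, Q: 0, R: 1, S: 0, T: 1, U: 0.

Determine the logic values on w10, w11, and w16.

w1 = P NOR T = 0 NOR 1 = 0
w2 = w1 NOR S = 0 NOR 0 = 1
w4 = U AND w1 = 0 AND 0 = 0
w5 = w1 NOR T = 0 NOR 1 = 0
w6 = NOT U = NOT 0 = 1
w7 = w5 AND w6 = 0 AND 1 = 0
w9 = w5 NOR Q = 0 NOR 0 = 1
w10 = w4 NOR w2 = 0 NOR 1 = 0
w11 = w2 NOR T = 1 NOR 1 = 0
w14 = w10 AND w7 = 0 AND 0 = 0
w16 = w7 AND w14 AND w9 = 0 AND 0 AND 1 = 0

w10 = 0, w11 = 0, w16 = 0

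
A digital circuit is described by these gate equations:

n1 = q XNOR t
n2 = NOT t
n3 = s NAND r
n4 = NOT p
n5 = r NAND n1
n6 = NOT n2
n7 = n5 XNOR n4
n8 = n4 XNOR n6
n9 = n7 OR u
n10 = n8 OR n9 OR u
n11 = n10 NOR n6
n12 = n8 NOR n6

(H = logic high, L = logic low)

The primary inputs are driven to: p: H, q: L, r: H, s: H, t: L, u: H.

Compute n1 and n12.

n1 = q XNOR t = L XNOR L = H
n2 = NOT t = NOT L = H
n4 = NOT p = NOT H = L
n6 = NOT n2 = NOT H = L
n8 = n4 XNOR n6 = L XNOR L = H
n12 = n8 NOR n6 = H NOR L = L

n1 = H, n12 = L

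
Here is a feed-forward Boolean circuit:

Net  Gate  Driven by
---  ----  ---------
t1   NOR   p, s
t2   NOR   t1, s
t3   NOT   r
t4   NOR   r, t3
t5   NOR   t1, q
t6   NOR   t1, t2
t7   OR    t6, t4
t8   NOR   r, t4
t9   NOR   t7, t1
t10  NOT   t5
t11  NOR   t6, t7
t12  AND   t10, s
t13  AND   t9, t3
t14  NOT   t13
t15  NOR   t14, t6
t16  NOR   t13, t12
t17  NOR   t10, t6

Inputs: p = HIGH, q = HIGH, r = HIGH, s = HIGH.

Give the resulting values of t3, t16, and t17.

t1 = p NOR s = HIGH NOR HIGH = LOW
t2 = t1 NOR s = LOW NOR HIGH = LOW
t3 = NOT r = NOT HIGH = LOW
t4 = r NOR t3 = HIGH NOR LOW = LOW
t5 = t1 NOR q = LOW NOR HIGH = LOW
t6 = t1 NOR t2 = LOW NOR LOW = HIGH
t7 = t6 OR t4 = HIGH OR LOW = HIGH
t9 = t7 NOR t1 = HIGH NOR LOW = LOW
t10 = NOT t5 = NOT LOW = HIGH
t12 = t10 AND s = HIGH AND HIGH = HIGH
t13 = t9 AND t3 = LOW AND LOW = LOW
t16 = t13 NOR t12 = LOW NOR HIGH = LOW
t17 = t10 NOR t6 = HIGH NOR HIGH = LOW

t3 = LOW  t16 = LOW  t17 = LOW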